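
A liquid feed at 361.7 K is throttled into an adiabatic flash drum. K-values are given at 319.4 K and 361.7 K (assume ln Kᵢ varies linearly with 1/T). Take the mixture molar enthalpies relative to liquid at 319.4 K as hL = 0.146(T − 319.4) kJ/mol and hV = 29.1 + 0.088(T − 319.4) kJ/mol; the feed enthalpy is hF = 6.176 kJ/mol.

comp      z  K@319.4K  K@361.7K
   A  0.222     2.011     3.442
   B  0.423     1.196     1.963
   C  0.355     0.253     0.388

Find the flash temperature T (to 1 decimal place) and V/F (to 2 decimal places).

Adiabatic flash: solve Rachford–Rice at each trial T, then check hF = ψ·hV(T) + (1−ψ)·hL(T).
  T = 319.4 K: K = (2.011, 1.196, 0.253), RR gives ψ = 0.097, H_out = 2.813 kJ/mol
  T = 361.7 K: K = (3.442, 1.963, 0.388), RR gives ψ = 0.785, H_out = 27.083 kJ/mol
  T = 340.5 K: K = (2.674, 1.555, 0.317), RR gives ψ = 0.528, H_out = 17.795 kJ/mol
  T = 329.9 K: K = (2.328, 1.369, 0.284), RR gives ψ = 0.351, H_out = 11.522 kJ/mol
  T = 324.6 K: K = (2.165, 1.280, 0.268), RR gives ψ = 0.236, H_out = 7.551 kJ/mol
  T = 322.0 K: K = (2.087, 1.238, 0.261), RR gives ψ = 0.170, H_out = 5.305 kJ/mol
  T = 323.3 K: K = (2.126, 1.259, 0.264), RR gives ψ = 0.204, H_out = 6.456 kJ/mol
Linear interpolation between T = 322.0 (H_out = 5.305) and T = 323.3 (H_out = 6.456) on hF = 6.176 gives T ≈ 323.0 K, at which ψ = 0.20.

T = 323.0 K, V/F = 0.20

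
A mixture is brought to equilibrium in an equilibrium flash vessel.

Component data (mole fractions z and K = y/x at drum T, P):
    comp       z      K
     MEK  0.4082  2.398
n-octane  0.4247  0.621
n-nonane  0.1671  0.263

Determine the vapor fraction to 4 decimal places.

ψ = 0.4028

Iterate (Newton) starting at ψ = 0.61:
  ψ = 0.6100: g = -0.12510, g' = -0.6352 → ψ = 0.4131
  ψ = 0.4131: g = -0.00612, g' = -0.5940 → ψ = 0.4027
Converged at ψ = 0.4028.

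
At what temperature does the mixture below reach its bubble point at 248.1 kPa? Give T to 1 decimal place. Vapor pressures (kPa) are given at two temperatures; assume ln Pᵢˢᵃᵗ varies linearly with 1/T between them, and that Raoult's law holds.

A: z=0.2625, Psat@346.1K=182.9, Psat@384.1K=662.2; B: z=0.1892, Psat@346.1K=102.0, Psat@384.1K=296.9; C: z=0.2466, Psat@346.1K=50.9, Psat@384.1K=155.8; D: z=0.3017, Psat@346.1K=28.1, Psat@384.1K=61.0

Bubble-point temperature: ΣzᵢPᵢˢᵃᵗ(T) = P. Interpolate ln Pᵢˢᵃᵗ = aᵢ + bᵢ/T.
  T = 346.1 K: ΣzᵢPᵢˢᵃᵗ = 88.34 kPa
  T = 384.1 K: ΣzᵢPᵢˢᵃᵗ = 286.82 kPa
  T = 365.1 K: ΣzᵢPᵢˢᵃᵗ = 163.67 kPa
  T = 374.6 K: ΣzᵢPᵢˢᵃᵗ = 218.08 kPa
  T = 379.4 K: ΣzᵢPᵢˢᵃᵗ = 250.86 kPa
  T = 377.0 K: ΣzᵢPᵢˢᵃᵗ = 233.99 kPa
Interpolating between 377.0 K and 379.4 K gives T ≈ 379.0 K.

T = 379.0 K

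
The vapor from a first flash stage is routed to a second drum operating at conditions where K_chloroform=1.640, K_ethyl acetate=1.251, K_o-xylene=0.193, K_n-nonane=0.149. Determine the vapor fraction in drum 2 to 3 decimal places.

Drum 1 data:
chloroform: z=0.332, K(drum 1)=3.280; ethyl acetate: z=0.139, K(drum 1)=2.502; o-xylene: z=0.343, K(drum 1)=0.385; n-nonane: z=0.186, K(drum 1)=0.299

V/F (drum 2) = 0.378

Drum 1:
Rachford–Rice: g(ψ₁) = Σ zᵢ(Kᵢ−1)/(1+ψ₁(Kᵢ−1)) = 0.
g(0) = ΣzᵢKᵢ − 1 = 0.624 and g(1) = 1 − Σzᵢ/Kᵢ = -0.670, so a root lies in (0, 1).
Newton–Raphson from ψ₁ = 0.34:
  ψ₁ = 0.340: g = 0.1267, g' = -1.050 → ψ₁ = 0.461
  ψ₁ = 0.461: g = 0.0057, g' = -0.972 → ψ₁ = 0.467
Converged at ψ₁ = 0.467.
Drum-1 compositions:
  chloroform: x = 0.161, y = 0.528
  ethyl acetate: x = 0.082, y = 0.204
  o-xylene: x = 0.481, y = 0.185
  n-nonane: x = 0.276, y = 0.083
Drum-2 feed = drum-1 vapor: z₂ = (0.5277, 0.2045, 0.1852, 0.0826).
Drum 2:
Let ψ₂ = V/F and solve Σ zᵢ(Kᵢ−1)/(1+ψ₂(Kᵢ−1)) = 0.
Feasibility: ΣzᵢKᵢ = 1.169, Σzᵢ/Kᵢ = 1.999 — both > 1, two phases present.
Newton iteration, ψ₂⁰ = 0.44:
  ψ₂ = 0.440: g = -0.0344, g' = -0.585 → ψ₂ = 0.381
  ψ₂ = 0.381: g = -0.0016, g' = -0.533 → ψ₂ = 0.378
Converged at ψ₂ = 0.378.
  chloroform: x = 0.425, y = 0.697
  ethyl acetate: x = 0.187, y = 0.234
  o-xylene: x = 0.267, y = 0.051
  n-nonane: x = 0.122, y = 0.018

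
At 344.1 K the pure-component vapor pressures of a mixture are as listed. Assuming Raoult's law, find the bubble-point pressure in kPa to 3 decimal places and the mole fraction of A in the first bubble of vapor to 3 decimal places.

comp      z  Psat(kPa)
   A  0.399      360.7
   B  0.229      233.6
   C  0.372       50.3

Pbub = 216.125 kPa, y_A = 0.666

At the bubble point ψ → 0, so ΣzᵢKᵢ = 1 with Kᵢ = Pᵢˢᵃᵗ/P ⇒ P = ΣzᵢPᵢˢᵃᵗ.
P = 0.399·360.7 + 0.229·233.6 + 0.372·50.3 = 216.125 kPa
yᵢ = zᵢPᵢˢᵃᵗ/P ⇒ y_A = 0.399·360.7/216.125 = 0.666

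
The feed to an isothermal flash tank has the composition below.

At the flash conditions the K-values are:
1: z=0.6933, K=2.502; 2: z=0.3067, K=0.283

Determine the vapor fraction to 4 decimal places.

Rachford–Rice: g(ψ) = Σ zᵢ(Kᵢ−1)/(1+ψ(Kᵢ−1)) = 0.
Check two-phase: ΣzᵢKᵢ = 1.8214 > 1 and Σzᵢ/Kᵢ = 1.3608 > 1, so g(0) = 0.8214 > 0 and g(1) = -0.3608 < 0.
Binary case is linear: z₁(K₁−1)(1+ψ(K₂−1)) + z₂(K₂−1)(1+ψ(K₁−1)) = 0
⇒ ψ = [z₁(K₁−1)+z₂(K₂−1)] / [−(K₁−1)(K₂−1)] = 0.82143/1.07693 = 0.7628

ψ = 0.7628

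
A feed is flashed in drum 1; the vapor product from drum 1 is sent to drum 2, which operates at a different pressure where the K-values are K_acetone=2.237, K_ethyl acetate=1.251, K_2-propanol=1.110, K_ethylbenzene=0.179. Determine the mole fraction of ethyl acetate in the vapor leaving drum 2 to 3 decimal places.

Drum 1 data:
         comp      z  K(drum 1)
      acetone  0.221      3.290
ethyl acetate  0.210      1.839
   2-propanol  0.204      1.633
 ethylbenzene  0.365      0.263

Drum 1:
Material balance + equilibrium reduce to Σ zᵢ(Kᵢ−1)/(1+ψ₁(Kᵢ−1)) = 0.
Feasibility: ΣzᵢKᵢ = 1.542, Σzᵢ/Kᵢ = 1.694 — both > 1, two phases present.
Newton iteration, ψ₁⁰ = 0.5:
  ψ₁ = 0.500: g = 0.0322, g' = -0.870 → ψ₁ = 0.537
Converged at ψ₁ = 0.537.
Drum-1 compositions:
  acetone: x = 0.099, y = 0.326
  ethyl acetate: x = 0.145, y = 0.266
  2-propanol: x = 0.152, y = 0.249
  ethylbenzene: x = 0.604, y = 0.159
Drum-2 feed = drum-1 vapor: z₂ = (0.3262, 0.2663, 0.2487, 0.1588).
Drum 2:
Newton–Raphson from ψ₂ = 0.5:
  ψ₂ = 0.500: g = 0.1135, g' = -0.515 → ψ₂ = 0.721
  ψ₂ = 0.721: g = -0.0239, g' = -0.796 → ψ₂ = 0.691
  ψ₂ = 0.691: g = -0.0010, g' = -0.731 → ψ₂ = 0.689
Converged at ψ₂ = 0.689.
  acetone: x = 0.176, y = 0.394
  ethyl acetate: x = 0.227, y = 0.284
  2-propanol: x = 0.231, y = 0.257
  ethylbenzene: x = 0.366, y = 0.065

y_ethyl acetate (drum 2) = 0.284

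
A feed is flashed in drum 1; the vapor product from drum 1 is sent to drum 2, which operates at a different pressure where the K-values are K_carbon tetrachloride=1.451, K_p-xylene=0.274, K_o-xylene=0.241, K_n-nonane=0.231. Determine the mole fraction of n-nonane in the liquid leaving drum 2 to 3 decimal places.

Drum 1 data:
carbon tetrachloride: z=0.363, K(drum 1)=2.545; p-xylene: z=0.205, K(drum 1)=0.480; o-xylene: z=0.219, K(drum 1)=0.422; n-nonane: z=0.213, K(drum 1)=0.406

x_n-nonane (drum 2) = 0.119

Drum 1:
Let ψ₁ = V/F and solve Σ zᵢ(Kᵢ−1)/(1+ψ₁(Kᵢ−1)) = 0.
Feasibility: ΣzᵢKᵢ = 1.201, Σzᵢ/Kᵢ = 1.613 — both > 1, two phases present.
Iterate (Newton) starting at ψ₁ = 0.5:
  ψ₁ = 0.500: g = -0.1857, g' = -0.674 → ψ₁ = 0.224
  ψ₁ = 0.224: g = 0.0043, g' = -0.745 → ψ₁ = 0.230
Converged at ψ₁ = 0.230.
Drum-1 compositions:
  carbon tetrachloride: x = 0.268, y = 0.681
  p-xylene: x = 0.233, y = 0.112
  o-xylene: x = 0.253, y = 0.107
  n-nonane: x = 0.247, y = 0.100
Drum-2 feed = drum-1 vapor: z₂ = (0.6814, 0.1118, 0.1066, 0.1002).
Drum 2:
Material balance + equilibrium reduce to Σ zᵢ(Kᵢ−1)/(1+ψ₂(Kᵢ−1)) = 0.
Check two-phase: ΣzᵢKᵢ = 1.068 > 1 and Σzᵢ/Kᵢ = 1.754 > 1, so g(0) = 0.068 > 0 and g(1) = -0.754 < 0.
Iterate (Newton) starting at ψ₂ = 0.5:
  ψ₂ = 0.500: g = -0.1322, g' = -0.553 → ψ₂ = 0.261
  ψ₂ = 0.261: g = -0.0225, g' = -0.389 → ψ₂ = 0.203
  ψ₂ = 0.203: g = -0.0007, g' = -0.366 → ψ₂ = 0.201
Converged at ψ₂ = 0.201.
  carbon tetrachloride: x = 0.625, y = 0.906
  p-xylene: x = 0.131, y = 0.036
  o-xylene: x = 0.126, y = 0.030
  n-nonane: x = 0.119, y = 0.027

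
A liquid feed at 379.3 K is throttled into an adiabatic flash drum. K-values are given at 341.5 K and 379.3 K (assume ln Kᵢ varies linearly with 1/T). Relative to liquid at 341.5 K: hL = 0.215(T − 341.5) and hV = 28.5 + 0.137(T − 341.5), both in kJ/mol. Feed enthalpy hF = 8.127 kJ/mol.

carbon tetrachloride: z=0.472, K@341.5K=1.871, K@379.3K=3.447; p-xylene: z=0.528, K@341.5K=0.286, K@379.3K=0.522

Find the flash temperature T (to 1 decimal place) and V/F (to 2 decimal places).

Adiabatic flash: solve Rachford–Rice at each trial T, then check hF = ψ·hV(T) + (1−ψ)·hL(T).
  T = 341.5 K: K = (1.871, 0.286), RR gives ψ = 0.055, H_out = 1.564 kJ/mol
  T = 379.3 K: K = (3.447, 0.522), RR gives ψ = 0.772, H_out = 27.844 kJ/mol
  T = 360.4 K: K = (2.581, 0.393), RR gives ψ = 0.443, H_out = 16.034 kJ/mol
  T = 350.9 K: K = (2.205, 0.336), RR gives ψ = 0.273, H_out = 9.598 kJ/mol
  T = 346.2 K: K = (2.033, 0.310), RR gives ψ = 0.174, H_out = 5.893 kJ/mol
  T = 348.5 K: K = (2.116, 0.323), RR gives ψ = 0.224, H_out = 7.768 kJ/mol
Linear interpolation between T = 348.5 (H_out = 7.768) and T = 350.9 (H_out = 9.598) on hF = 8.127 gives T ≈ 349.0 K, at which ψ = 0.23.

T = 349.0 K, V/F = 0.23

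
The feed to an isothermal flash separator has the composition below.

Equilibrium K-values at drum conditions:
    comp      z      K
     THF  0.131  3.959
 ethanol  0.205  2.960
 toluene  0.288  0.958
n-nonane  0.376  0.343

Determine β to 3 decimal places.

Material balance + equilibrium reduce to Σ zᵢ(Kᵢ−1)/(1+β(Kᵢ−1)) = 0.
Check two-phase: ΣzᵢKᵢ = 1.530 > 1 and Σzᵢ/Kᵢ = 1.499 > 1, so g(0) = 0.530 > 0 and g(1) = -0.499 < 0.
Newton–Raphson from β = 0.6:
  β = 0.600: g = -0.0959, g' = -0.758 → β = 0.474
  β = 0.474: g = -0.0011, g' = -0.753 → β = 0.472
Converged at β = 0.472.

β = 0.472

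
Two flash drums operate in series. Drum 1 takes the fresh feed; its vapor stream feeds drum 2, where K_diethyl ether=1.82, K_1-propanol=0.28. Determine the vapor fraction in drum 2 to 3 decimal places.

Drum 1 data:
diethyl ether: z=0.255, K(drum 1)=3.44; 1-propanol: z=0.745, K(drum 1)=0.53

Drum 1:
Let ψ₁ = V/F and solve Σ zᵢ(Kᵢ−1)/(1+ψ₁(Kᵢ−1)) = 0.
Check two-phase: ΣzᵢKᵢ = 1.272 > 1 and Σzᵢ/Kᵢ = 1.480 > 1, so g(0) = 0.272 > 0 and g(1) = -0.480 < 0.
Binary case is linear: z₁(K₁−1)(1+ψ₁(K₂−1)) + z₂(K₂−1)(1+ψ₁(K₁−1)) = 0
⇒ ψ₁ = [z₁(K₁−1)+z₂(K₂−1)] / [−(K₁−1)(K₂−1)] = 0.2721/1.1468 = 0.237
Drum-1 compositions:
  diethyl ether: x = 0.162, y = 0.556
  1-propanol: x = 0.838, y = 0.444
Drum-2 feed = drum-1 vapor: z₂ = (0.5556, 0.4444).
Drum 2:
Let ψ₂ = V/F and solve Σ zᵢ(Kᵢ−1)/(1+ψ₂(Kᵢ−1)) = 0.
g(0) = ΣzᵢKᵢ − 1 = 0.136 and g(1) = 1 − Σzᵢ/Kᵢ = -0.892, so a root lies in (0, 1).
Binary case is linear: z₁(K₁−1)(1+ψ₂(K₂−1)) + z₂(K₂−1)(1+ψ₂(K₁−1)) = 0
⇒ ψ₂ = [z₁(K₁−1)+z₂(K₂−1)] / [−(K₁−1)(K₂−1)] = 0.1356/0.5904 = 0.230
  diethyl ether: x = 0.468, y = 0.851
  1-propanol: x = 0.532, y = 0.149

V/F (drum 2) = 0.230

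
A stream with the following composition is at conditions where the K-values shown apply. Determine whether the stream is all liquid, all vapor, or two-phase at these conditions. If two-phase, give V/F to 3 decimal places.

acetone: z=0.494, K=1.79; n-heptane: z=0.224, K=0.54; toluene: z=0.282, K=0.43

ΣzᵢKᵢ = 1.126; Σzᵢ/Kᵢ = 1.347.
Both exceed 1, so a two-phase solution exists.
Let ψ = V/F and solve Σ zᵢ(Kᵢ−1)/(1+ψ(Kᵢ−1)) = 0.
Newton iteration, ψ⁰ = 0.5:
  ψ = 0.500: g = -0.0789, g' = -0.418 → ψ = 0.311
  ψ = 0.311: g = -0.0024, g' = -0.399 → ψ = 0.305
Converged at ψ = 0.305.

two-phase, V/F = 0.305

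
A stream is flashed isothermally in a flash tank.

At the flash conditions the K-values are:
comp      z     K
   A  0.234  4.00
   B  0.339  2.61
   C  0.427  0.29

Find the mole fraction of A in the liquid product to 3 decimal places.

x_A = 0.084

Iterate (Newton) starting at ψ = 0.39:
  ψ = 0.390: g = 0.2395, g' = -1.190 → ψ = 0.591
  ψ = 0.591: g = 0.0103, g' = -1.144 → ψ = 0.600
Converged at ψ = 0.600.
Compositions from xᵢ = zᵢ/(1+ψ(Kᵢ−1)), yᵢ = Kᵢxᵢ:
  A: x = 0.084, y = 0.334
  B: x = 0.172, y = 0.450
  C: x = 0.744, y = 0.216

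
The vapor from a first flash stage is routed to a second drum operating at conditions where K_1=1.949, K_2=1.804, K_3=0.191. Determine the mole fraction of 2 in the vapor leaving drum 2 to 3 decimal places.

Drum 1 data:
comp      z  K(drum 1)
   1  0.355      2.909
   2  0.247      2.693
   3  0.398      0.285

y_2 (drum 2) = 0.364

Drum 1:
Rachford–Rice: g(ψ₁) = Σ zᵢ(Kᵢ−1)/(1+ψ₁(Kᵢ−1)) = 0.
Feasibility: ΣzᵢKᵢ = 1.811, Σzᵢ/Kᵢ = 1.610 — both > 1, two phases present.
Iterate (Newton) starting at ψ₁ = 0.5:
  ψ₁ = 0.500: g = 0.1303, g' = -1.039 → ψ₁ = 0.625
  ψ₁ = 0.625: g = -0.0027, g' = -1.102 → ψ₁ = 0.623
Converged at ψ₁ = 0.623.
Drum-1 compositions:
  1: x = 0.162, y = 0.472
  2: x = 0.120, y = 0.324
  3: x = 0.718, y = 0.205
Drum-2 feed = drum-1 vapor: z₂ = (0.4717, 0.3237, 0.2045).
Drum 2:
Material balance + equilibrium reduce to Σ zᵢ(Kᵢ−1)/(1+ψ₂(Kᵢ−1)) = 0.
g(0) = ΣzᵢKᵢ − 1 = 0.543 and g(1) = 1 − Σzᵢ/Kᵢ = -0.492, so a root lies in (0, 1).
Newton iteration, ψ₂⁰ = 0.63:
  ψ₂ = 0.630: g = 0.1155, g' = -0.815 → ψ₂ = 0.772
  ψ₂ = 0.772: g = -0.0213, g' = -1.169 → ψ₂ = 0.753
Converged at ψ₂ = 0.753.
  1: x = 0.275, y = 0.536
  2: x = 0.202, y = 0.364
  3: x = 0.523, y = 0.100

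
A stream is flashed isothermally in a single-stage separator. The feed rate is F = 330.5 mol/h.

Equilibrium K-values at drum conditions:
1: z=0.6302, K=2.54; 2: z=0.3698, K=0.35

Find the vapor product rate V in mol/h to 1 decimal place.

Let ψ = V/F and solve Σ zᵢ(Kᵢ−1)/(1+ψ(Kᵢ−1)) = 0.
Check two-phase: ΣzᵢKᵢ = 1.7301 > 1 and Σzᵢ/Kᵢ = 1.3047 > 1, so g(0) = 0.7301 > 0 and g(1) = -0.3047 < 0.
Newton iteration, ψ⁰ = 0.5:
  ψ = 0.5000: g = 0.19221, g' = -0.8200 → ψ = 0.7344
  ψ = 0.7344: g = -0.00449, g' = -0.9011 → ψ = 0.7294
Converged at ψ = 0.7294.
Then V = ψ·F = 0.7294·330.5 = 241.1 mol/h and L = F − V = 89.4 mol/h.

V = 241.1 mol/h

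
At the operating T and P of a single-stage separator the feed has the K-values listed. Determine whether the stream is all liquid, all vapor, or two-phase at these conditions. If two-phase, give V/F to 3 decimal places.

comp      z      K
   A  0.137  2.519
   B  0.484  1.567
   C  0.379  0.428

two-phase, V/F = 0.564

ΣzᵢKᵢ = 1.266; Σzᵢ/Kᵢ = 1.249.
Both exceed 1, so a two-phase solution exists.
Let ψ = V/F and solve Σ zᵢ(Kᵢ−1)/(1+ψ(Kᵢ−1)) = 0.
Iterate (Newton) starting at ψ = 0.38:
  ψ = 0.380: g = 0.0807, g' = -0.435 → ψ = 0.566
  ψ = 0.566: g = -0.0008, g' = -0.452 → ψ = 0.564
Converged at ψ = 0.564.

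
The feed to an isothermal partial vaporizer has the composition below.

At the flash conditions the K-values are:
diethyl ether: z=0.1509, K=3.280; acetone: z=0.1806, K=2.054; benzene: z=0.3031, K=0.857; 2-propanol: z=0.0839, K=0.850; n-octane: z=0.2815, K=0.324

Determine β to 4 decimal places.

Iterate (Newton) starting at β = 0.5:
  β = 0.5000: g = -0.06231, g' = -0.5603 → β = 0.3888
Converged at β = 0.3888.

β = 0.3888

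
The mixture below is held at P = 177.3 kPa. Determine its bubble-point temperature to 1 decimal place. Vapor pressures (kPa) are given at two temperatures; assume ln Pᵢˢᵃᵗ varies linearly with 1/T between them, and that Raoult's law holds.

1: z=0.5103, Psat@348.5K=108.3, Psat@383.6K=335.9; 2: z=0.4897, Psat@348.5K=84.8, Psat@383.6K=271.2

T = 366.2 K

Bubble-point temperature: ΣzᵢPᵢˢᵃᵗ(T) = P. Interpolate ln Pᵢˢᵃᵗ = aᵢ + bᵢ/T.
  T = 348.5 K: ΣzᵢPᵢˢᵃᵗ = 96.79 kPa
  T = 383.6 K: ΣzᵢPᵢˢᵃᵗ = 304.22 kPa
  T = 366.1 K: ΣzᵢPᵢˢᵃᵗ = 176.66 kPa
  T = 374.9 K: ΣzᵢPᵢˢᵃᵗ = 233.66 kPa
  T = 370.5 K: ΣzᵢPᵢˢᵃᵗ = 203.50 kPa
  T = 368.3 K: ΣzᵢPᵢˢᵃᵗ = 189.69 kPa
Interpolating between 366.1 K and 368.3 K gives T ≈ 366.2 K.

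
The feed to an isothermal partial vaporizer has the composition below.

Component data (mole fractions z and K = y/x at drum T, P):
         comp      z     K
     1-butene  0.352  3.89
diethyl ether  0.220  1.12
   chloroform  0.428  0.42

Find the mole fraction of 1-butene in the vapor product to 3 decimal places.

Newton iteration, ψ⁰ = 0.64:
  ψ = 0.640: g = -0.0133, g' = -0.729 → ψ = 0.622
Converged at ψ = 0.622.
Compositions from xᵢ = zᵢ/(1+ψ(Kᵢ−1)), yᵢ = Kᵢxᵢ:
  1-butene: x = 0.126, y = 0.490
  diethyl ether: x = 0.205, y = 0.229
  chloroform: x = 0.669, y = 0.281

y_1-butene = 0.490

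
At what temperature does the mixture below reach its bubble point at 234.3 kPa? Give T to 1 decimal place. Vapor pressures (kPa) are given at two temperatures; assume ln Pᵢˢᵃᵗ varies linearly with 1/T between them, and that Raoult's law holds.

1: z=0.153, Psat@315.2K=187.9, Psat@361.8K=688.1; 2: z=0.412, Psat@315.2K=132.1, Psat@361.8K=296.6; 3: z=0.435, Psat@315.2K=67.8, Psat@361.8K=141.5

T = 350.5 K

Bubble-point temperature: ΣzᵢPᵢˢᵃᵗ(T) = P. Interpolate ln Pᵢˢᵃᵗ = aᵢ + bᵢ/T.
  T = 315.2 K: ΣzᵢPᵢˢᵃᵗ = 112.67 kPa
  T = 361.8 K: ΣzᵢPᵢˢᵃᵗ = 289.03 kPa
  T = 338.5 K: ΣzᵢPᵢˢᵃᵗ = 185.08 kPa
  T = 350.1 K: ΣzᵢPᵢˢᵃᵗ = 232.41 kPa
  T = 356.0 K: ΣzᵢPᵢˢᵃᵗ = 259.79 kPa
  T = 353.1 K: ΣzᵢPᵢˢᵃᵗ = 246.04 kPa
  T = 351.6 K: ΣzᵢPᵢˢᵃᵗ = 239.15 kPa
Interpolating between 350.1 K and 351.6 K gives T ≈ 350.5 K.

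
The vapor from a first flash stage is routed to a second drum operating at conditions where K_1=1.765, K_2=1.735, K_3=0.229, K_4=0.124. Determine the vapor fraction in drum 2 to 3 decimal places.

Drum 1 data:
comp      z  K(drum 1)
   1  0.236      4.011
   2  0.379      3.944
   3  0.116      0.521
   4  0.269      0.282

V/F (drum 2) = 0.493

Drum 1:
Material balance + equilibrium reduce to Σ zᵢ(Kᵢ−1)/(1+ψ₁(Kᵢ−1)) = 0.
Check two-phase: ΣzᵢKᵢ = 2.578 > 1 and Σzᵢ/Kᵢ = 1.331 > 1, so g(0) = 1.578 > 0 and g(1) = -0.331 < 0.
Iterate (Newton) starting at ψ₁ = 0.37:
  ψ₁ = 0.370: g = 0.5396, g' = -1.528 → ψ₁ = 0.723
  ψ₁ = 0.723: g = 0.0934, g' = -1.210 → ψ₁ = 0.800
  ψ₁ = 0.800: g = -0.0035, g' = -1.312 → ψ₁ = 0.798
Converged at ψ₁ = 0.798.
Drum-1 compositions:
  1: x = 0.069, y = 0.278
  2: x = 0.113, y = 0.446
  3: x = 0.188, y = 0.098
  4: x = 0.630, y = 0.178
Drum-2 feed = drum-1 vapor: z₂ = (0.2782, 0.4464, 0.0978, 0.1776).
Drum 2:
Newton–Raphson from ψ₂ = 0.47:
  ψ₂ = 0.470: g = 0.0177, g' = -0.758 → ψ₂ = 0.493
Converged at ψ₂ = 0.493.
  1: x = 0.202, y = 0.357
  2: x = 0.328, y = 0.569
  3: x = 0.158, y = 0.036
  4: x = 0.313, y = 0.039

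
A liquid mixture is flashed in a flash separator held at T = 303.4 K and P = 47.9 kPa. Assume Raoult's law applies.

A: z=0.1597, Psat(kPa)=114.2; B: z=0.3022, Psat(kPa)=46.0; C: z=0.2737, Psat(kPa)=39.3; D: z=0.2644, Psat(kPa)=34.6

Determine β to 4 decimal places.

Raoult's law: Kᵢ = Pᵢˢᵃᵗ/P = Pᵢˢᵃᵗ/47.9.
  K_A = 114.2/47.9 = 2.384134, K_B = 46.0/47.9 = 0.960334, K_C = 39.3/47.9 = 0.820459, K_D = 34.6/47.9 = 0.722338
Rachford–Rice: g(β) = Σ zᵢ(Kᵢ−1)/(1+β(Kᵢ−1)) = 0.
Feasibility: ΣzᵢKᵢ = 1.0865, Σzᵢ/Kᵢ = 1.0813 — both > 1, two phases present.
Newton–Raphson from β = 0.53:
  β = 0.5300: g = -0.02513, g' = -0.1411 → β = 0.3519
  β = 0.3519: g = 0.00267, g' = -0.1739 → β = 0.3673
  β = 0.3673: g = 0.00003, g' = -0.1704 → β = 0.3674
Converged at β = 0.3674.

β = 0.3674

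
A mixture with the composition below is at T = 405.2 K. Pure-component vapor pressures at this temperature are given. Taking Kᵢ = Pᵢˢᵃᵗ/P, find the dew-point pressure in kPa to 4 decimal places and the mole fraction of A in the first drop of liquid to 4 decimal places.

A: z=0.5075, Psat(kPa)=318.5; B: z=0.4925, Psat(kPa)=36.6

At the dew point ψ → 1, so Σzᵢ/Kᵢ = 1 with Kᵢ = Pᵢˢᵃᵗ/P ⇒ 1/P = Σzᵢ/Pᵢˢᵃᵗ.
1/P = 0.5075/318.5 + 0.4925/36.6 = 0.0150497 ⇒ P = 66.4465 kPa
xᵢ = zᵢP/Pᵢˢᵃᵗ ⇒ x_A = 0.5075·66.4465/318.5 = 0.1059

Pdew = 66.4465 kPa, x_A = 0.1059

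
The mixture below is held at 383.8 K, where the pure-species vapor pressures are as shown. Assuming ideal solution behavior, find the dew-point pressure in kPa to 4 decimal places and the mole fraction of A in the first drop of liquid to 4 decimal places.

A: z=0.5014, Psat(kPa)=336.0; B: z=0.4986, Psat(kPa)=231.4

At the dew point ψ → 1, so Σzᵢ/Kᵢ = 1 with Kᵢ = Pᵢˢᵃᵗ/P ⇒ 1/P = Σzᵢ/Pᵢˢᵃᵗ.
1/P = 0.5014/336.0 + 0.4986/231.4 = 0.0036470 ⇒ P = 274.2000 kPa
xᵢ = zᵢP/Pᵢˢᵃᵗ ⇒ x_A = 0.5014·274.2000/336.0 = 0.4092

Pdew = 274.2000 kPa, x_A = 0.4092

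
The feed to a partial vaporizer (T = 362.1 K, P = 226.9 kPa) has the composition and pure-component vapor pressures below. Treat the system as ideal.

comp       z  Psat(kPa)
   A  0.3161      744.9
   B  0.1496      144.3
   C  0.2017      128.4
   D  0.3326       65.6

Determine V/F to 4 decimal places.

Raoult's law: Kᵢ = Pᵢˢᵃᵗ/P = Pᵢˢᵃᵗ/226.9.
  K_A = 744.9/226.9 = 3.282944, K_B = 144.3/226.9 = 0.635963, K_C = 128.4/226.9 = 0.565888, K_D = 65.6/226.9 = 0.289114
Rachford–Rice: g(V/F) = Σ zᵢ(Kᵢ−1)/(1+V/F(Kᵢ−1)) = 0.
g(0) = ΣzᵢKᵢ − 1 = 0.3432 and g(1) = 1 − Σzᵢ/Kᵢ = -0.8384, so a root lies in (0, 1).
Newton–Raphson from V/F = 0.7:
  V/F = 0.7000: g = -0.39175, g' = -1.0242 → V/F = 0.3175
  V/F = 0.3175: g = -0.05012, g' = -0.9106 → V/F = 0.2625
  V/F = 0.2625: g = 0.00155, g' = -0.9709 → V/F = 0.2641
Converged at V/F = 0.2641.

V/F = 0.2641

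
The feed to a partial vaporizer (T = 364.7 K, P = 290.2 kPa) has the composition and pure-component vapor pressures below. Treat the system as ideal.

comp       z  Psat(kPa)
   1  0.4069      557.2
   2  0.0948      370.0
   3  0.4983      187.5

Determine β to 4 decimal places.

Raoult's law: Kᵢ = Pᵢˢᵃᵗ/P = Pᵢˢᵃᵗ/290.2.
  K_1 = 557.2/290.2 = 1.920055, K_2 = 370.0/290.2 = 1.274983, K_3 = 187.5/290.2 = 0.646106
Newton–Raphson from β = 0.5:
  β = 0.5000: g = 0.06507, g' = -0.2592 → β = 0.7510
  β = 0.7510: g = 0.00282, g' = -0.2412 → β = 0.7627
Converged at β = 0.7627.

β = 0.7627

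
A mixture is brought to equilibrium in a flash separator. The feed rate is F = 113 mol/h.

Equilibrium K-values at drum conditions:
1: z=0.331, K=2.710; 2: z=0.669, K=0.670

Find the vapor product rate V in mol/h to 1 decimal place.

V = 69.1 mol/h

Rachford–Rice: g(ψ) = Σ zᵢ(Kᵢ−1)/(1+ψ(Kᵢ−1)) = 0.
Feasibility: ΣzᵢKᵢ = 1.345, Σzᵢ/Kᵢ = 1.121 — both > 1, two phases present.
Iterate (Newton) starting at ψ = 0.5:
  ψ = 0.500: g = 0.0407, g' = -0.386 → ψ = 0.606
  ψ = 0.606: g = 0.0022, g' = -0.347 → ψ = 0.612
Converged at ψ = 0.612.
Then V = ψ·F = 0.6118·113 = 69.1 mol/h and L = F − V = 43.9 mol/h.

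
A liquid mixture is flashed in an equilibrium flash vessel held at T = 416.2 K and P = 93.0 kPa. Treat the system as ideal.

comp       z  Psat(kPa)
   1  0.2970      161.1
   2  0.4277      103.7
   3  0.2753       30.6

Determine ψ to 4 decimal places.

ψ = 0.2823

Raoult's law: Kᵢ = Pᵢˢᵃᵗ/P = Pᵢˢᵃᵗ/93.0.
  K_1 = 161.1/93.0 = 1.732258, K_2 = 103.7/93.0 = 1.115054, K_3 = 30.6/93.0 = 0.329032
Material balance + equilibrium reduce to Σ zᵢ(Kᵢ−1)/(1+ψ(Kᵢ−1)) = 0.
Feasibility: ΣzᵢKᵢ = 1.0820, Σzᵢ/Kᵢ = 1.3917 — both > 1, two phases present.
Newton–Raphson from ψ = 0.55:
  ψ = 0.5500: g = -0.09143, g' = -0.3973 → ψ = 0.3198
  ψ = 0.3198: g = -0.01152, g' = -0.3107 → ψ = 0.2828
  ψ = 0.2828: g = -0.00014, g' = -0.3034 → ψ = 0.2823
Converged at ψ = 0.2823.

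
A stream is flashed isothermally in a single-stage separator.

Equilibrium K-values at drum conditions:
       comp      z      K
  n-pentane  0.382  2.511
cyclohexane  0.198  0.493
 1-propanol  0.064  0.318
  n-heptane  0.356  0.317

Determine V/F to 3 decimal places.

V/F = 0.199

Material balance + equilibrium reduce to Σ zᵢ(Kᵢ−1)/(1+V/F(Kᵢ−1)) = 0.
g(0) = ΣzᵢKᵢ − 1 = 0.190 and g(1) = 1 − Σzᵢ/Kᵢ = -0.878, so a root lies in (0, 1).
Newton–Raphson from V/F = 0.37:
  V/F = 0.370: g = -0.1371, g' = -0.787 → V/F = 0.196
  V/F = 0.196: g = 0.0030, g' = -0.843 → V/F = 0.199
Converged at V/F = 0.199.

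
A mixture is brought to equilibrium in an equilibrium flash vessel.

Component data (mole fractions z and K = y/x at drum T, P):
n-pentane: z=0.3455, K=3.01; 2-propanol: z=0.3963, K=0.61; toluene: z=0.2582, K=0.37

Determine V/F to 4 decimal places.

Newton–Raphson from V/F = 0.5:
  V/F = 0.5000: g = -0.08310, g' = -0.6586 → V/F = 0.3738
  V/F = 0.3738: g = 0.00280, g' = -0.7130 → V/F = 0.3778
Converged at V/F = 0.3778.

V/F = 0.3778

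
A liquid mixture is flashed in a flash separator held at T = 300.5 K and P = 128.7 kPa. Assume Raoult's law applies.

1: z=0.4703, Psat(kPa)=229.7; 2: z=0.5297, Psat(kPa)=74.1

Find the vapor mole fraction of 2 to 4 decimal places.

Raoult's law: Kᵢ = Pᵢˢᵃᵗ/P = Pᵢˢᵃᵗ/128.7.
  K_1 = 229.7/128.7 = 1.784771, K_2 = 74.1/128.7 = 0.575758
Material balance + equilibrium reduce to Σ zᵢ(Kᵢ−1)/(1+ψ(Kᵢ−1)) = 0.
Feasibility: ΣzᵢKᵢ = 1.1444, Σzᵢ/Kᵢ = 1.1835 — both > 1, two phases present.
Binary case is linear: z₁(K₁−1)(1+ψ(K₂−1)) + z₂(K₂−1)(1+ψ(K₁−1)) = 0
⇒ ψ = [z₁(K₁−1)+z₂(K₂−1)] / [−(K₁−1)(K₂−1)] = 0.14436/0.33293 = 0.4336
Compositions from xᵢ = zᵢ/(1+ψ(Kᵢ−1)), yᵢ = Kᵢxᵢ:
  1: x = 0.3509, y = 0.6263
  2: x = 0.6491, y = 0.3737

y_2 = 0.3737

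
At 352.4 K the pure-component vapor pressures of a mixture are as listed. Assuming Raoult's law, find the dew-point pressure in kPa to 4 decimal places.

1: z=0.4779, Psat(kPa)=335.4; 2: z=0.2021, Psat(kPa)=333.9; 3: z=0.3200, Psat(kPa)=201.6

At the dew point ψ → 1, so Σzᵢ/Kᵢ = 1 with Kᵢ = Pᵢˢᵃᵗ/P ⇒ 1/P = Σzᵢ/Pᵢˢᵃᵗ.
1/P = 0.4779/335.4 + 0.2021/333.9 + 0.3200/201.6 = 0.0036174 ⇒ P = 276.4387 kPa

Pdew = 276.4387 kPa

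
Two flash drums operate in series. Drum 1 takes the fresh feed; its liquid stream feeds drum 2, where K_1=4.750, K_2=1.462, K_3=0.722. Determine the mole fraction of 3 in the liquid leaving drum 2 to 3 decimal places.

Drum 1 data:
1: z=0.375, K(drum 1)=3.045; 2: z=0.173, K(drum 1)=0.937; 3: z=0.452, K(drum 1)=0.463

x_3 (drum 2) = 0.823

Drum 1:
Let ψ₁ = V/F and solve Σ zᵢ(Kᵢ−1)/(1+ψ₁(Kᵢ−1)) = 0.
Feasibility: ΣzᵢKᵢ = 1.513, Σzᵢ/Kᵢ = 1.284 — both > 1, two phases present.
Newton iteration, ψ₁⁰ = 0.5:
  ψ₁ = 0.500: g = 0.0361, g' = -0.628 → ψ₁ = 0.558
Converged at ψ₁ = 0.558.
Drum-1 compositions:
  1: x = 0.175, y = 0.533
  2: x = 0.179, y = 0.168
  3: x = 0.646, y = 0.299
Drum-2 feed = drum-1 liquid: z₂ = (0.1751, 0.1793, 0.6456).
Drum 2:
Rachford–Rice: g(ψ₂) = Σ zᵢ(Kᵢ−1)/(1+ψ₂(Kᵢ−1)) = 0.
Check two-phase: ΣzᵢKᵢ = 1.560 > 1 and Σzᵢ/Kᵢ = 1.054 > 1, so g(0) = 0.560 > 0 and g(1) = -0.054 < 0.
Iterate (Newton) starting at ψ₂ = 0.5:
  ψ₂ = 0.500: g = 0.0872, g' = -0.390 → ψ₂ = 0.723
  ψ₂ = 0.723: g = 0.0143, g' = -0.278 → ψ₂ = 0.775
  ψ₂ = 0.775: g = 0.0004, g' = -0.263 → ψ₂ = 0.776
Converged at ψ₂ = 0.776.
  1: x = 0.045, y = 0.213
  2: x = 0.132, y = 0.193
  3: x = 0.823, y = 0.594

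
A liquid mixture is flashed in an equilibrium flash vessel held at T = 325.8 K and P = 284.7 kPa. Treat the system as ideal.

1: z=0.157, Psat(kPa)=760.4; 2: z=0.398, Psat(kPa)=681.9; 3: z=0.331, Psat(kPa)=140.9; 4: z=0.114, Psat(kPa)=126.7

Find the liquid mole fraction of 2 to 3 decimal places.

Raoult's law: Kᵢ = Pᵢˢᵃᵗ/P = Pᵢˢᵃᵗ/284.7.
  K_1 = 760.4/284.7 = 2.67088, K_2 = 681.9/284.7 = 2.39515, K_3 = 140.9/284.7 = 0.49491, K_4 = 126.7/284.7 = 0.44503
Iterate (Newton) starting at V/F = 0.5:
  V/F = 0.500: g = 0.1588, g' = -0.617 → V/F = 0.757
  V/F = 0.757: g = 0.0060, g' = -0.595 → V/F = 0.767
Converged at V/F = 0.767.
Compositions from xᵢ = zᵢ/(1+V/F(Kᵢ−1)), yᵢ = Kᵢxᵢ:
  1: x = 0.069, y = 0.184
  2: x = 0.192, y = 0.460
  3: x = 0.540, y = 0.267
  4: x = 0.199, y = 0.088

x_2 = 0.192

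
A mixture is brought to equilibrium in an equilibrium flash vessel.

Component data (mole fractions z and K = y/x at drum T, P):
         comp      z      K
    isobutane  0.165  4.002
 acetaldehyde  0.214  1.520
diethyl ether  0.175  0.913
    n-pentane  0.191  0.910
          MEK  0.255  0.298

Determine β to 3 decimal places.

β = 0.459

Let β = V/F and solve Σ zᵢ(Kᵢ−1)/(1+β(Kᵢ−1)) = 0.
Feasibility: ΣzᵢKᵢ = 1.395, Σzᵢ/Kᵢ = 1.439 — both > 1, two phases present.
Newton iteration, β⁰ = 0.5:
  β = 0.500: g = -0.0234, g' = -0.576 → β = 0.459
Converged at β = 0.459.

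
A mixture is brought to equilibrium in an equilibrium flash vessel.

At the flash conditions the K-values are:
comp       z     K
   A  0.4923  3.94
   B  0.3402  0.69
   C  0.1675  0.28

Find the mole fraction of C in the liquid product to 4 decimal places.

x_C = 0.4003

Iterate (Newton) starting at ψ = 0.54:
  ψ = 0.5400: g = 0.23536, g' = -0.9151 → ψ = 0.7972
  ψ = 0.7972: g = 0.00969, g' = -0.9167 → ψ = 0.8078
  ψ = 0.8078: g = -0.00006, g' = -0.9278 → ψ = 0.8077
Converged at ψ = 0.8077.
Compositions from xᵢ = zᵢ/(1+ψ(Kᵢ−1)), yᵢ = Kᵢxᵢ:
  A: x = 0.1459, y = 0.5748
  B: x = 0.4538, y = 0.3131
  C: x = 0.4003, y = 0.1121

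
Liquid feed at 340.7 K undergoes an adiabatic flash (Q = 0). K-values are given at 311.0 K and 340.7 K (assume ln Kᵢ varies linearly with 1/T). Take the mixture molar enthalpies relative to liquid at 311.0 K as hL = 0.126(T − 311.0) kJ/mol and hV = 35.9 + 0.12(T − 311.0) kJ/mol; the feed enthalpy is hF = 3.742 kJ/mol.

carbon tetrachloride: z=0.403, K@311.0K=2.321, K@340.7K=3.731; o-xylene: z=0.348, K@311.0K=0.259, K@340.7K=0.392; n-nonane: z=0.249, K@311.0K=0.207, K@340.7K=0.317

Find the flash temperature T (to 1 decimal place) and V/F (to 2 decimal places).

Adiabatic flash: solve Rachford–Rice at each trial T, then check hF = ψ·hV(T) + (1−ψ)·hL(T).
  T = 311.0 K: K = (2.321, 0.259, 0.207), RR gives ψ = 0.076, H_out = 2.744 kJ/mol
  T = 340.7 K: K = (3.731, 0.392, 0.317), RR gives ψ = 0.411, H_out = 18.425 kJ/mol
  T = 325.9 K: K = (2.977, 0.322, 0.259), RR gives ψ = 0.270, H_out = 11.542 kJ/mol
  T = 318.4 K: K = (2.634, 0.289, 0.232), RR gives ψ = 0.183, H_out = 7.497 kJ/mol
  T = 314.7 K: K = (2.474, 0.274, 0.219), RR gives ψ = 0.133, H_out = 5.243 kJ/mol
  T = 312.9 K: K = (2.399, 0.267, 0.213), RR gives ψ = 0.107, H_out = 4.062 kJ/mol
Linear interpolation between T = 311.0 (H_out = 2.744) and T = 312.9 (H_out = 4.062) on hF = 3.742 gives T ≈ 312.4 K, at which ψ = 0.10.

T = 312.4 K, V/F = 0.10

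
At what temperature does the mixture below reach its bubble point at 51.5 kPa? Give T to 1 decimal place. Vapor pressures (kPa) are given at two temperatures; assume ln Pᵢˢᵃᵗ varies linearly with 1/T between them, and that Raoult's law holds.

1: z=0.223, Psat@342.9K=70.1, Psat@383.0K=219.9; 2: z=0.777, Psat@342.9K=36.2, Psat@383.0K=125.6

T = 347.8 K

Bubble-point temperature: ΣzᵢPᵢˢᵃᵗ(T) = P. Interpolate ln Pᵢˢᵃᵗ = aᵢ + bᵢ/T.
  T = 342.9 K: ΣzᵢPᵢˢᵃᵗ = 43.76 kPa
  T = 383.0 K: ΣzᵢPᵢˢᵃᵗ = 146.63 kPa
  T = 362.9 K: ΣzᵢPᵢˢᵃᵗ = 82.68 kPa
  T = 352.9 K: ΣzᵢPᵢˢᵃᵗ = 60.69 kPa
  T = 347.9 K: ΣzᵢPᵢˢᵃᵗ = 51.65 kPa
  T = 345.4 K: ΣzᵢPᵢˢᵃᵗ = 47.57 kPa
Interpolating between 345.4 K and 347.9 K gives T ≈ 347.8 K.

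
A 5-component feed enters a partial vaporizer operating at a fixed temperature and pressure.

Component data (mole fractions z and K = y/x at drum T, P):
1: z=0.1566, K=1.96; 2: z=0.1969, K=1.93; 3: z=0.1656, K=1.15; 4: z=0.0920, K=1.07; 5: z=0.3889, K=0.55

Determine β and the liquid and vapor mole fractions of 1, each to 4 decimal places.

Material balance + equilibrium reduce to Σ zᵢ(Kᵢ−1)/(1+β(Kᵢ−1)) = 0.
g(0) = ΣzᵢKᵢ − 1 = 0.1897 and g(1) = 1 − Σzᵢ/Kᵢ = -0.1190, so a root lies in (0, 1).
Newton iteration, β⁰ = 0.4:
  β = 0.4000: g = 0.05837, g' = -0.2867 → β = 0.6036
  β = 0.6036: g = 0.00115, g' = -0.2797 → β = 0.6077
Converged at β = 0.6077.
Compositions from xᵢ = zᵢ/(1+β(Kᵢ−1)), yᵢ = Kᵢxᵢ:
  1: x = 0.0989, y = 0.1938
  2: x = 0.1258, y = 0.2428
  3: x = 0.1518, y = 0.1745
  4: x = 0.0882, y = 0.0944
  5: x = 0.5353, y = 0.2944

β = 0.6077, x_1 = 0.0989, y_1 = 0.1938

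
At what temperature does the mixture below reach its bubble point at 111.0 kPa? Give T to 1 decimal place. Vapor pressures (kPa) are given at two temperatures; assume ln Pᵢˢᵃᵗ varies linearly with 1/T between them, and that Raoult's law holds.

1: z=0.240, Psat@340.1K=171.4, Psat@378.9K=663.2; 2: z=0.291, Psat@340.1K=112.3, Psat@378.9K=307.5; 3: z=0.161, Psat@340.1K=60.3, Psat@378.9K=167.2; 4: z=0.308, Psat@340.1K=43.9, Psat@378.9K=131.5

T = 344.1 K

Bubble-point temperature: ΣzᵢPᵢˢᵃᵗ(T) = P. Interpolate ln Pᵢˢᵃᵗ = aᵢ + bᵢ/T.
  T = 340.1 K: ΣzᵢPᵢˢᵃᵗ = 97.04 kPa
  T = 378.9 K: ΣzᵢPᵢˢᵃᵗ = 316.07 kPa
  T = 359.5 K: ΣzᵢPᵢˢᵃᵗ = 180.21 kPa
  T = 349.8 K: ΣzᵢPᵢˢᵃᵗ = 133.26 kPa
  T = 345.0 K: ΣzᵢPᵢˢᵃᵗ = 114.13 kPa
  T = 342.6 K: ΣzᵢPᵢˢᵃᵗ = 105.47 kPa
Interpolating between 342.6 K and 345.0 K gives T ≈ 344.1 K.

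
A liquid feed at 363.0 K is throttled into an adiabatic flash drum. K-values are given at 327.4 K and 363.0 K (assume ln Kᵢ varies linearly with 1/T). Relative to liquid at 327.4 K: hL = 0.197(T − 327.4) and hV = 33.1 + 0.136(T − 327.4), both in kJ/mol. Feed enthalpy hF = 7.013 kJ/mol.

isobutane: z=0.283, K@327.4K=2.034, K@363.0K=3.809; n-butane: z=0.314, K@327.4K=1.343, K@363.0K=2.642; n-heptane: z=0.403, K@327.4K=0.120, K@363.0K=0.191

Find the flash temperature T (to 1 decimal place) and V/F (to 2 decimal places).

Adiabatic flash: solve Rachford–Rice at each trial T, then check hF = ψ·hV(T) + (1−ψ)·hL(T).
  T = 327.4 K: K = (2.034, 1.343, 0.120), RR gives ψ = 0.070, H_out = 2.324 kJ/mol
  T = 363.0 K: K = (3.809, 2.642, 0.191), RR gives ψ = 0.547, H_out = 23.935 kJ/mol
  T = 345.2 K: K = (2.829, 1.917, 0.153), RR gives ψ = 0.394, H_out = 16.126 kJ/mol
  T = 336.3 K: K = (2.409, 1.612, 0.136), RR gives ψ = 0.270, H_out = 10.533 kJ/mol
  T = 331.9 K: K = (2.218, 1.475, 0.128), RR gives ψ = 0.184, H_out = 6.932 kJ/mol
  T = 334.1 K: K = (2.312, 1.542, 0.132), RR gives ψ = 0.230, H_out = 8.824 kJ/mol
Linear interpolation between T = 331.9 (H_out = 6.932) and T = 334.1 (H_out = 8.824) on hF = 7.013 gives T ≈ 332.0 K, at which ψ = 0.19.

T = 332.0 K, V/F = 0.19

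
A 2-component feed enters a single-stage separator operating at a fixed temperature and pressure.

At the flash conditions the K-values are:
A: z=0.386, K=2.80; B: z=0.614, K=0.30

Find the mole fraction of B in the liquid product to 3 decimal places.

x_B = 0.720

Material balance + equilibrium reduce to Σ zᵢ(Kᵢ−1)/(1+ψ(Kᵢ−1)) = 0.
Check two-phase: ΣzᵢKᵢ = 1.265 > 1 and Σzᵢ/Kᵢ = 2.185 > 1, so g(0) = 0.265 > 0 and g(1) = -1.185 < 0.
Binary case is linear: z₁(K₁−1)(1+ψ(K₂−1)) + z₂(K₂−1)(1+ψ(K₁−1)) = 0
⇒ ψ = [z₁(K₁−1)+z₂(K₂−1)] / [−(K₁−1)(K₂−1)] = 0.2650/1.2600 = 0.210
Compositions from xᵢ = zᵢ/(1+ψ(Kᵢ−1)), yᵢ = Kᵢxᵢ:
  A: x = 0.280, y = 0.784
  B: x = 0.720, y = 0.216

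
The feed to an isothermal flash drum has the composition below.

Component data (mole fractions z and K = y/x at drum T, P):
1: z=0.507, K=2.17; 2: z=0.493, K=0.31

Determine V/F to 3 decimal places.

V/F = 0.313

Binary case is linear: z₁(K₁−1)(1+V/F(K₂−1)) + z₂(K₂−1)(1+V/F(K₁−1)) = 0
⇒ V/F = [z₁(K₁−1)+z₂(K₂−1)] / [−(K₁−1)(K₂−1)] = 0.2530/0.8073 = 0.313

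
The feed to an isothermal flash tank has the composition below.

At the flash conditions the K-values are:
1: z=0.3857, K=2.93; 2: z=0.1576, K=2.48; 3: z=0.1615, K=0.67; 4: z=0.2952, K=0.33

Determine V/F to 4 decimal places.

Newton–Raphson from V/F = 0.5:
  V/F = 0.5000: g = 0.15163, g' = -0.8110 → V/F = 0.6870
  V/F = 0.6870: g = 0.00034, g' = -0.8348 → V/F = 0.6874
Converged at V/F = 0.6874.

V/F = 0.6874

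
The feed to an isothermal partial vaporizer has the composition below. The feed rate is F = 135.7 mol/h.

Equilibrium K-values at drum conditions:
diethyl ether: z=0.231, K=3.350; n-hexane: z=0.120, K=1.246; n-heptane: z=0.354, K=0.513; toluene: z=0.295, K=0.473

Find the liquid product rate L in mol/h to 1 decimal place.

Rachford–Rice: g(ψ) = Σ zᵢ(Kᵢ−1)/(1+ψ(Kᵢ−1)) = 0.
Feasibility: ΣzᵢKᵢ = 1.245, Σzᵢ/Kᵢ = 1.479 — both > 1, two phases present.
Newton iteration, ψ⁰ = 0.35:
  ψ = 0.350: g = -0.0734, g' = -0.635 → ψ = 0.234
  ψ = 0.234: g = 0.0059, g' = -0.750 → ψ = 0.242
Converged at ψ = 0.242.
Then V = ψ·F = 0.2424·135.7 = 32.9 mol/h and L = F − V = 102.8 mol/h.

L = 102.8 mol/h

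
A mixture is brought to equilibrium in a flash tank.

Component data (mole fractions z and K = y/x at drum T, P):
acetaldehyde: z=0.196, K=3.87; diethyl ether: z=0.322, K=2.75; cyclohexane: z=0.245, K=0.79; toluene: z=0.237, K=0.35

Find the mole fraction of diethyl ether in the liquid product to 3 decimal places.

x_diethyl ether = 0.131

Newton–Raphson from V/F = 0.5:
  V/F = 0.500: g = 0.2458, g' = -0.786 → V/F = 0.813
  V/F = 0.813: g = 0.0128, g' = -0.779 → V/F = 0.829
Converged at V/F = 0.829.
Compositions from xᵢ = zᵢ/(1+V/F(Kᵢ−1)), yᵢ = Kᵢxᵢ:
  acetaldehyde: x = 0.058, y = 0.224
  diethyl ether: x = 0.131, y = 0.361
  cyclohexane: x = 0.297, y = 0.234
  toluene: x = 0.514, y = 0.180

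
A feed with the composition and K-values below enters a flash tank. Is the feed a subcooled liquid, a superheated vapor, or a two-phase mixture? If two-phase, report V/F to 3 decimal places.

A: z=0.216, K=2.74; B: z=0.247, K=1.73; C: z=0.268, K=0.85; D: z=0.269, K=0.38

two-phase, V/F = 0.599

ΣzᵢKᵢ = 1.349; Σzᵢ/Kᵢ = 1.245.
Both exceed 1, so a two-phase solution exists.
Newton iteration, ψ⁰ = 0.57:
  ψ = 0.570: g = 0.0141, g' = -0.485 → ψ = 0.599
Converged at ψ = 0.599.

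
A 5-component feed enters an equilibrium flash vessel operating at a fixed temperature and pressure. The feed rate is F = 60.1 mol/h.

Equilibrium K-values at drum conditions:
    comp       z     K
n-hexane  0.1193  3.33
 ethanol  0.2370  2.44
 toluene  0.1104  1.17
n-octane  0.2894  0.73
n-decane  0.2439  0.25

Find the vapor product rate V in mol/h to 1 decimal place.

Let ψ = V/F and solve Σ zᵢ(Kᵢ−1)/(1+ψ(Kᵢ−1)) = 0.
Feasibility: ΣzᵢKᵢ = 1.3770, Σzᵢ/Kᵢ = 1.5994 — both > 1, two phases present.
Newton iteration, ψ⁰ = 0.5:
  ψ = 0.5000: g = -0.03890, g' = -0.6864 → ψ = 0.4433
  ψ = 0.4433: g = -0.00032, g' = -0.6777 → ψ = 0.4429
Converged at ψ = 0.4429.
Then V = ψ·F = 0.4429·60.1 = 26.6 mol/h and L = F − V = 33.5 mol/h.

V = 26.6 mol/h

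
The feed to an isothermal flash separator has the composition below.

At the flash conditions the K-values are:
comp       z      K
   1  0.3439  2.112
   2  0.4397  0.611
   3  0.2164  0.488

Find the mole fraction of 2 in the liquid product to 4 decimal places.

x_2 = 0.4786

Let ψ = V/F and solve Σ zᵢ(Kᵢ−1)/(1+ψ(Kᵢ−1)) = 0.
g(0) = ΣzᵢKᵢ − 1 = 0.1006 and g(1) = 1 − Σzᵢ/Kᵢ = -0.3259, so a root lies in (0, 1).
Newton–Raphson from ψ = 0.65:
  ψ = 0.6500: g = -0.17302, g' = -0.3899 → ψ = 0.2063
  ψ = 0.2063: g = 0.00123, g' = -0.4309 → ψ = 0.2091
Converged at ψ = 0.2091.
Compositions from xᵢ = zᵢ/(1+ψ(Kᵢ−1)), yᵢ = Kᵢxᵢ:
  1: x = 0.2790, y = 0.5893
  2: x = 0.4786, y = 0.2924
  3: x = 0.2423, y = 0.1183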